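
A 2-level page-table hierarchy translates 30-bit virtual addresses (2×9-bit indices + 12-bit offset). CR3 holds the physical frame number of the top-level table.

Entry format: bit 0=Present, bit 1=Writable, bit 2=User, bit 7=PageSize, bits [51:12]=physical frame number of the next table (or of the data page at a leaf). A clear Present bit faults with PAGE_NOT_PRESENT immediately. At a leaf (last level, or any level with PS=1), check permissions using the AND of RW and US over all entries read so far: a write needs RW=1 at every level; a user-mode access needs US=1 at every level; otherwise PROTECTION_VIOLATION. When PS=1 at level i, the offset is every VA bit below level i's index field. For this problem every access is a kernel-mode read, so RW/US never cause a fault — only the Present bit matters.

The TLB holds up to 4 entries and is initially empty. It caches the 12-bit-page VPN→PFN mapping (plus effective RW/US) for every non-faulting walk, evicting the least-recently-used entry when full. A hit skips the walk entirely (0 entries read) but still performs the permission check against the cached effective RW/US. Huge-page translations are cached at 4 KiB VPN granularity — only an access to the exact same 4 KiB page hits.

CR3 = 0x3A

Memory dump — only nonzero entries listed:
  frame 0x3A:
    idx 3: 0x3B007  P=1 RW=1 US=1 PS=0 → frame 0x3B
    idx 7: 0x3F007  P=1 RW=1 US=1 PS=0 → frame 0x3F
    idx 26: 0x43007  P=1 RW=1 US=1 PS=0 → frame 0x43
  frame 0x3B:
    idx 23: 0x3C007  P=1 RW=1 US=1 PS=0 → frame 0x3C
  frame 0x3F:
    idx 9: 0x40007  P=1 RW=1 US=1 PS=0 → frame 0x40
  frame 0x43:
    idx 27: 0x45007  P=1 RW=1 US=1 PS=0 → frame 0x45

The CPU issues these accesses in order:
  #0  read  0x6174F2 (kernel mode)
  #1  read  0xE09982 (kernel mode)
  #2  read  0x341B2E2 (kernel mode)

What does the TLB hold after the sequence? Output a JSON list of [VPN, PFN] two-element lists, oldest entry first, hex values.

Walk each access:
#0 VA=0x6174F2 (r,kernel):
  [0] read 0x3A idx=3: raw=0x3B007 flags P=1 W=1 U=1 S=0
  [1] read 0x3B idx=23: raw=0x3C007 flags P=1 W=1 U=1 S=0
  → PA=0x3C4F2  (2 entries read)
#1 VA=0xE09982 (r,kernel):
  [0] read 0x3A idx=7: raw=0x3F007 flags P=1 W=1 U=1 S=0
  [1] read 0x3F idx=9: raw=0x40007 flags P=1 W=1 U=1 S=0
  → PA=0x40982  (2 entries read)
#2 VA=0x341B2E2 (r,kernel):
  [0] read 0x3A idx=26: raw=0x43007 flags P=1 W=1 U=1 S=0
  [1] read 0x43 idx=27: raw=0x45007 flags P=1 W=1 U=1 S=0
  → PA=0x452E2  (2 entries read)

TLB: [["0x617", "0x3C"], ["0xE09", "0x40"], ["0x341B", "0x45"]]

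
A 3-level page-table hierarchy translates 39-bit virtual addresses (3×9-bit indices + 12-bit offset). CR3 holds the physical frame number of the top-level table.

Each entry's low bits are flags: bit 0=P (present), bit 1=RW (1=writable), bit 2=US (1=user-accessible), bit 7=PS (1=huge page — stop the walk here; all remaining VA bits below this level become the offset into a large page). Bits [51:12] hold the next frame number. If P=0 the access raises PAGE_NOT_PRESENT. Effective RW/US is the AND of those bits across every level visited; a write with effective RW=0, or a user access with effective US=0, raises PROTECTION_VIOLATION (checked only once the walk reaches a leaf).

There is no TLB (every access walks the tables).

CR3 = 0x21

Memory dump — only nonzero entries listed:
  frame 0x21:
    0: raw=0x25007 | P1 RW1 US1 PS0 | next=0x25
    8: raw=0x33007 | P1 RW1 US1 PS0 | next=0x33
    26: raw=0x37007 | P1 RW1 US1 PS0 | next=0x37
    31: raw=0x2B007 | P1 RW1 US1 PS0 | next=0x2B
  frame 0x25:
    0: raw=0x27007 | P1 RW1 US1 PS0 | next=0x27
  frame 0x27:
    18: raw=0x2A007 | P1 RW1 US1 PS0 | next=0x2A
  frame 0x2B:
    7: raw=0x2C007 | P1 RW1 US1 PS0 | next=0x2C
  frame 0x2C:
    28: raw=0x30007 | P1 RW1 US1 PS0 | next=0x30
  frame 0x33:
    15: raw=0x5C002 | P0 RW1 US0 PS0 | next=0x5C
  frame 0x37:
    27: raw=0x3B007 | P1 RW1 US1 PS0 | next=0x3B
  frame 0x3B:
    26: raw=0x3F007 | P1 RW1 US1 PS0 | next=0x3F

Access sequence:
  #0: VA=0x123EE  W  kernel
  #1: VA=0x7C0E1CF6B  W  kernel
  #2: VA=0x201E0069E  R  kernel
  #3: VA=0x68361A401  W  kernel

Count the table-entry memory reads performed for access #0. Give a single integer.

Walk each access:
#0 VA=0x123EE (w,kernel):
  L0 @0x21[0] → 0x25007  P=1,RW=1,US=1,PS=0
  L1 @0x25[0] → 0x27007  P=1,RW=1,US=1,PS=0
  L2 @0x27[18] → 0x2A007  P=1,RW=1,US=1,PS=0
  → PA=0x2A3EE  (3 entries read)
#1 VA=0x7C0E1CF6B (w,kernel):
  L0 @0x21[31] → 0x2B007  P=1,RW=1,US=1,PS=0
  L1 @0x2B[7] → 0x2C007  P=1,RW=1,US=1,PS=0
  L2 @0x2C[28] → 0x30007  P=1,RW=1,US=1,PS=0
  → PA=0x30F6B  (3 entries read)
#2 VA=0x201E0069E (r,kernel):
  L0 @0x21[8] → 0x33007  P=1,RW=1,US=1,PS=0
  L1 @0x33[15] → 0x5C002  P=0,RW=1,US=0,PS=0
  → PAGE_NOT_PRESENT  (2 entries read)
#3 VA=0x68361A401 (w,kernel):
  L0 @0x21[26] → 0x37007  P=1,RW=1,US=1,PS=0
  L1 @0x37[27] → 0x3B007  P=1,RW=1,US=1,PS=0
  L2 @0x3B[26] → 0x3F007  P=1,RW=1,US=1,PS=0
  → PA=0x3F401  (3 entries read)

Entries read for #0: 3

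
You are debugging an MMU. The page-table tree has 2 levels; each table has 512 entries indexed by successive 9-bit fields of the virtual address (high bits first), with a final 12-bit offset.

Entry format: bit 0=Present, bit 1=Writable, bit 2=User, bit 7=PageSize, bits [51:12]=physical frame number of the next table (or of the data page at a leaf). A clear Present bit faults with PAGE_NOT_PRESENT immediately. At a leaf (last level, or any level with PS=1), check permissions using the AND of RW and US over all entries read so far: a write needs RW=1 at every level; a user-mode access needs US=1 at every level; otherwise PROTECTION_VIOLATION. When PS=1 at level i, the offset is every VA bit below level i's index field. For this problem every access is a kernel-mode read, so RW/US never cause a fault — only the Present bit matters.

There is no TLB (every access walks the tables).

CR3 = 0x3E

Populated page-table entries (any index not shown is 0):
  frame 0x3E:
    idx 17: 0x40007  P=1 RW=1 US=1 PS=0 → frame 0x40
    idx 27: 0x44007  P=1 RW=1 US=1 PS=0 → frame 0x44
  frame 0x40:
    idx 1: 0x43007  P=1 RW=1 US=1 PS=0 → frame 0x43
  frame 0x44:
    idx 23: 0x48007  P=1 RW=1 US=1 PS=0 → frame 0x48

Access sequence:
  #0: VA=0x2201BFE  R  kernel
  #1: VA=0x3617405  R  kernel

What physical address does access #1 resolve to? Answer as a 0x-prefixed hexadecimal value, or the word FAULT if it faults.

Per-access translation:
#0 VA=0x2201BFE (r,kernel):
  lvl0: tbl 0x3E, slot 17 ⇒ 0x40007 (P1/RW1/US1/PS0)
  lvl1: tbl 0x40, slot 1 ⇒ 0x43007 (P1/RW1/US1/PS0)
  → PA=0x43BFE  (2 entries read)
#1 VA=0x3617405 (r,kernel):
  lvl0: tbl 0x3E, slot 27 ⇒ 0x44007 (P1/RW1/US1/PS0)
  lvl1: tbl 0x44, slot 23 ⇒ 0x48007 (P1/RW1/US1/PS0)
  → PA=0x48405  (2 entries read)

Access #1 PA: 0x48405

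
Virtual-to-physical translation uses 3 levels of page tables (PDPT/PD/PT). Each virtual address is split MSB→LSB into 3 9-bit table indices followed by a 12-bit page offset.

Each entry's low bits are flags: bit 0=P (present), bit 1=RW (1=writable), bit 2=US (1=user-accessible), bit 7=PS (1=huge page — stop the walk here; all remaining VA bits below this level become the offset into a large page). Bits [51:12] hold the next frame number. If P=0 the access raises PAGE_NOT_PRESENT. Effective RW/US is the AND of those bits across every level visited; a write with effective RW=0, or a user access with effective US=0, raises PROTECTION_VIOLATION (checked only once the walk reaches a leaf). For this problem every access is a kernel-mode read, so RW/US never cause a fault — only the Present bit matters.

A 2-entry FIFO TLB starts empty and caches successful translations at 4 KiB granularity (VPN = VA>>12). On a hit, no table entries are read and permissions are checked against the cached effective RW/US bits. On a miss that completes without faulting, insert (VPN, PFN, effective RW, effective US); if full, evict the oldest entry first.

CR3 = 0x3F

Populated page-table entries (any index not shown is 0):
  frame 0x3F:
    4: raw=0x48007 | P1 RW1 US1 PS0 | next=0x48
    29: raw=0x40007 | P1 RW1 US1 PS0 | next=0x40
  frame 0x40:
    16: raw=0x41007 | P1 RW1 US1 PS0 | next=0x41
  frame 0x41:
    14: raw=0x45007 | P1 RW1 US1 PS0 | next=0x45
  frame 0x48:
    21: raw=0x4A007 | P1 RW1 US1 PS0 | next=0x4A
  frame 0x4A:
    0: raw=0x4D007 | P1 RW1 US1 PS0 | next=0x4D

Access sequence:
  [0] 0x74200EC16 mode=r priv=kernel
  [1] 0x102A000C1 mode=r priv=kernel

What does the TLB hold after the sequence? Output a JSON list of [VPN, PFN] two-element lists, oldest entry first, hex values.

Per-access translation:
#0 VA=0x74200EC16 (r,kernel):
  L0: frame=0x3F idx=29 entry=0x40007 [P=1 RW=1 US=1 PS=0]
  L1: frame=0x40 idx=16 entry=0x41007 [P=1 RW=1 US=1 PS=0]
  L2: frame=0x41 idx=14 entry=0x45007 [P=1 RW=1 US=1 PS=0]
  ⇒ phys 0x45C16  [3 reads]
#1 VA=0x102A000C1 (r,kernel):
  L0: frame=0x3F idx=4 entry=0x48007 [P=1 RW=1 US=1 PS=0]
  L1: frame=0x48 idx=21 entry=0x4A007 [P=1 RW=1 US=1 PS=0]
  L2: frame=0x4A idx=0 entry=0x4D007 [P=1 RW=1 US=1 PS=0]
  ⇒ phys 0x4D0C1  [3 reads]

TLB: [["0x74200E", "0x45"], ["0x102A00", "0x4D"]]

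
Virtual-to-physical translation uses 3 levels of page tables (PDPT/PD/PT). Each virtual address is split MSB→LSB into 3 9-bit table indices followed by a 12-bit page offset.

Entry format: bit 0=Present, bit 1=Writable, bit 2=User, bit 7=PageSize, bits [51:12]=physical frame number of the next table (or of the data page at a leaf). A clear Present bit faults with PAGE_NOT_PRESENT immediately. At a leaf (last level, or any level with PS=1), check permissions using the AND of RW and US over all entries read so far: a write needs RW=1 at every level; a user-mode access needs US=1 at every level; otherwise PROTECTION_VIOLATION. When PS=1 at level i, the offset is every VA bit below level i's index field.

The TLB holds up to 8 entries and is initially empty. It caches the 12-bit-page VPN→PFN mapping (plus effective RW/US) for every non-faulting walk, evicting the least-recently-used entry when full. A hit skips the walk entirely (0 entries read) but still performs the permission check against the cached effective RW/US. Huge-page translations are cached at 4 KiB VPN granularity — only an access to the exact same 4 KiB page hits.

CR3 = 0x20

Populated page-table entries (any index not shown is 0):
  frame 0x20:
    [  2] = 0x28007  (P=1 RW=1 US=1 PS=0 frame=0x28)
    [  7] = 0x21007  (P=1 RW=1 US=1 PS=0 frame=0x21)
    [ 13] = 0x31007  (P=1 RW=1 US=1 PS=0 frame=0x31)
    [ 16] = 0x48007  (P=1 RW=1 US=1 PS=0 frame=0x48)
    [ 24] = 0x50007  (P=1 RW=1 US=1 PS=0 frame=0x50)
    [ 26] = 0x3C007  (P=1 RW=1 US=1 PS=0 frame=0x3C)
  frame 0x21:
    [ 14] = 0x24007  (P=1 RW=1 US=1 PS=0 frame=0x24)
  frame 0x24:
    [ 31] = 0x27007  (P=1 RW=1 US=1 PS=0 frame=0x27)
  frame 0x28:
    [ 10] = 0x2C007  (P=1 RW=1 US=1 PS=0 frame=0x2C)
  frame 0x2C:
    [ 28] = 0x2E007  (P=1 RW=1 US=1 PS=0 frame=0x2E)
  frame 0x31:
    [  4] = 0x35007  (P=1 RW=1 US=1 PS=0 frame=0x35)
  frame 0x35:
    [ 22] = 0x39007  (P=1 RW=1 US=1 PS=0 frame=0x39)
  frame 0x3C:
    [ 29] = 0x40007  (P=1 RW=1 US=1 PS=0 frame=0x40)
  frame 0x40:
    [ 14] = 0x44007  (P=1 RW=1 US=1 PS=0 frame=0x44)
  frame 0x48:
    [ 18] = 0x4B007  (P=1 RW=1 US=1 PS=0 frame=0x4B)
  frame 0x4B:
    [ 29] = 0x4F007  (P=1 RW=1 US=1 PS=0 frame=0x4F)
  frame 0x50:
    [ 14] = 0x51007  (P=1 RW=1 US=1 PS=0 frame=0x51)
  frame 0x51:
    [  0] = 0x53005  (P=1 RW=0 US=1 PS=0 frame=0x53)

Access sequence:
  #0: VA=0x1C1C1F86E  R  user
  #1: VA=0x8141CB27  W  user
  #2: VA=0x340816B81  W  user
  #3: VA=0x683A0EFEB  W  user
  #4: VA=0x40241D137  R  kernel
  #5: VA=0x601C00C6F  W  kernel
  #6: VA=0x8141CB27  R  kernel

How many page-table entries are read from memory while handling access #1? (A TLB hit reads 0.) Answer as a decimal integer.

Walk each access:
#0 VA=0x1C1C1F86E (r,user):
  L0 @0x20[7] → 0x21007  P=1,RW=1,US=1,PS=0
  L1 @0x21[14] → 0x24007  P=1,RW=1,US=1,PS=0
  L2 @0x24[31] → 0x27007  P=1,RW=1,US=1,PS=0
  → PA=0x2786E  (3 entries read)
#1 VA=0x8141CB27 (w,user):
  L0 @0x20[2] → 0x28007  P=1,RW=1,US=1,PS=0
  L1 @0x28[10] → 0x2C007  P=1,RW=1,US=1,PS=0
  L2 @0x2C[28] → 0x2E007  P=1,RW=1,US=1,PS=0
  → PA=0x2EB27  (3 entries read)
#2 VA=0x340816B81 (w,user):
  L0 @0x20[13] → 0x31007  P=1,RW=1,US=1,PS=0
  L1 @0x31[4] → 0x35007  P=1,RW=1,US=1,PS=0
  L2 @0x35[22] → 0x39007  P=1,RW=1,US=1,PS=0
  → PA=0x39B81  (3 entries read)
#3 VA=0x683A0EFEB (w,user):
  L0 @0x20[26] → 0x3C007  P=1,RW=1,US=1,PS=0
  L1 @0x3C[29] → 0x40007  P=1,RW=1,US=1,PS=0
  L2 @0x40[14] → 0x44007  P=1,RW=1,US=1,PS=0
  → PA=0x44FEB  (3 entries read)
#4 VA=0x40241D137 (r,kernel):
  L0 @0x20[16] → 0x48007  P=1,RW=1,US=1,PS=0
  L1 @0x48[18] → 0x4B007  P=1,RW=1,US=1,PS=0
  L2 @0x4B[29] → 0x4F007  P=1,RW=1,US=1,PS=0
  → PA=0x4F137  (3 entries read)
#5 VA=0x601C00C6F (w,kernel):
  L0 @0x20[24] → 0x50007  P=1,RW=1,US=1,PS=0
  L1 @0x50[14] → 0x51007  P=1,RW=1,US=1,PS=0
  L2 @0x51[0] → 0x53005  P=1,RW=0,US=1,PS=0
  ✗ PROTECTION_VIOLATION  [3 reads]
#6 VA=0x8141CB27 (r,kernel):
  TLB hit vpn=0x8141C → PA=0x2EB27

Entries read for #1: 3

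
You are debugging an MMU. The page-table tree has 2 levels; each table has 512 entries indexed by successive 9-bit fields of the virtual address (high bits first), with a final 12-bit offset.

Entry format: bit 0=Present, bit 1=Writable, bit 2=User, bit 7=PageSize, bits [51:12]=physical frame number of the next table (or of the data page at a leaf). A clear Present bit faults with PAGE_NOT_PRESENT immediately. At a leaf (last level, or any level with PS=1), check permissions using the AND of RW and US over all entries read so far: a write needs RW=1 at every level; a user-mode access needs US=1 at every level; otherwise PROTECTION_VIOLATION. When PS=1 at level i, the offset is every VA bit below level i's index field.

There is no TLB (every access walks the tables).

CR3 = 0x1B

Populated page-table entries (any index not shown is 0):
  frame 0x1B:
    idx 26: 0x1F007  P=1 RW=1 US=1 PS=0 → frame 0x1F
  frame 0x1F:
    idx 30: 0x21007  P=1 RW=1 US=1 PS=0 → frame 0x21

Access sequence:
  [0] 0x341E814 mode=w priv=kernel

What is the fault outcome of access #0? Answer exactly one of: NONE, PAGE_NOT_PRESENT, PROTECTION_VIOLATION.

Trace:
#0 VA=0x341E814 (w,kernel):
  lvl0: tbl 0x1B, slot 26 ⇒ 0x1F007 (P1/RW1/US1/PS0)
  lvl1: tbl 0x1F, slot 30 ⇒ 0x21007 (P1/RW1/US1/PS0)
  ✓ 0x21814  — 2 lookups

Access #0 fault: NONE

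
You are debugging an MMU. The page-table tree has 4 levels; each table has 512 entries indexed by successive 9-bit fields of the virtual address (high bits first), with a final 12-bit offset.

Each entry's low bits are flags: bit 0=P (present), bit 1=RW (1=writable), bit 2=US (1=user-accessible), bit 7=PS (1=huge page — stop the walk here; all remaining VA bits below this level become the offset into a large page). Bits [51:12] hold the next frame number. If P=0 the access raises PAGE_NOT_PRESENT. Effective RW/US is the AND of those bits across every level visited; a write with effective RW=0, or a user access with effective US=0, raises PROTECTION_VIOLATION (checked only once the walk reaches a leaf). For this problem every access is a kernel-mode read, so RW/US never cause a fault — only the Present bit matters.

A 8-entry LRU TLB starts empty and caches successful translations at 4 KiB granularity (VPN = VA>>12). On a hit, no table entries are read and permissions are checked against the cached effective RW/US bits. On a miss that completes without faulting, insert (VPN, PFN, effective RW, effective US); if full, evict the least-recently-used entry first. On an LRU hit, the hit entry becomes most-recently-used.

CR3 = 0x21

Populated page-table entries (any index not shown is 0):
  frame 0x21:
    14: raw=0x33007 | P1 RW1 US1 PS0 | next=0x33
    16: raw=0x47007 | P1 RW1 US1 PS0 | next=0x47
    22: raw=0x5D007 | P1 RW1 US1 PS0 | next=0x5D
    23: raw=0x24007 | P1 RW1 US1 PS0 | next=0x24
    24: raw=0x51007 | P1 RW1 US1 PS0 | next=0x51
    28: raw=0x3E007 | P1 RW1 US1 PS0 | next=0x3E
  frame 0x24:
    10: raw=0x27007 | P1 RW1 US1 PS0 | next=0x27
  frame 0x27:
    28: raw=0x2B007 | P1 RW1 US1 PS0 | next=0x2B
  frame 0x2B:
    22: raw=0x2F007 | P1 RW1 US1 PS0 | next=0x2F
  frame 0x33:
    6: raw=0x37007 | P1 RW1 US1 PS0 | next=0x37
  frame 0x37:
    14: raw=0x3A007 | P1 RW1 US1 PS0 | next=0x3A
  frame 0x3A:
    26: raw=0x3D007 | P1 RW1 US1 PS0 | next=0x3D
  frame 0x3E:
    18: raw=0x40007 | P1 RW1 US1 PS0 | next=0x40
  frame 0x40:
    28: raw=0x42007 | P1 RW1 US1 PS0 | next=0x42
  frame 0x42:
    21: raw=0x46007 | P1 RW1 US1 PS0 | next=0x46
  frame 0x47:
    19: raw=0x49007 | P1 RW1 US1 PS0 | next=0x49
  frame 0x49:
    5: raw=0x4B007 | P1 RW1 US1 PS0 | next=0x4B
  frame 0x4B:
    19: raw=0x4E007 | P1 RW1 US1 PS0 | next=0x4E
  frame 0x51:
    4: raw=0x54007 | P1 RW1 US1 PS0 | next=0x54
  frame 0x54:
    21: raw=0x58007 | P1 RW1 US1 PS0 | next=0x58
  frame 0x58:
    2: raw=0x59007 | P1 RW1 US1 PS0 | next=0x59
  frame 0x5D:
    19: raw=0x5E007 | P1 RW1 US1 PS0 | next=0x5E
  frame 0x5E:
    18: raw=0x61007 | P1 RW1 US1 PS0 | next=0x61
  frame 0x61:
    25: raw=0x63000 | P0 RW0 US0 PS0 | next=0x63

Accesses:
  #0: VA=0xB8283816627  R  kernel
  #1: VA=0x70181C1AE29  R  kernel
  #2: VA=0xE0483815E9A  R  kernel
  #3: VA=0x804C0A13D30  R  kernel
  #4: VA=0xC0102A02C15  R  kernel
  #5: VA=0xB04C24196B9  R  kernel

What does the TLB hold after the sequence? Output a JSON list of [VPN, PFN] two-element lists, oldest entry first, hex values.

Trace:
#0 VA=0xB8283816627 (r,kernel):
  lvl0: tbl 0x21, slot 23 ⇒ 0x24007 (P1/RW1/US1/PS0)
  lvl1: tbl 0x24, slot 10 ⇒ 0x27007 (P1/RW1/US1/PS0)
  lvl2: tbl 0x27, slot 28 ⇒ 0x2B007 (P1/RW1/US1/PS0)
  lvl3: tbl 0x2B, slot 22 ⇒ 0x2F007 (P1/RW1/US1/PS0)
  ✓ 0x2F627  — 4 lookups
#1 VA=0x70181C1AE29 (r,kernel):
  lvl0: tbl 0x21, slot 14 ⇒ 0x33007 (P1/RW1/US1/PS0)
  lvl1: tbl 0x33, slot 6 ⇒ 0x37007 (P1/RW1/US1/PS0)
  lvl2: tbl 0x37, slot 14 ⇒ 0x3A007 (P1/RW1/US1/PS0)
  lvl3: tbl 0x3A, slot 26 ⇒ 0x3D007 (P1/RW1/US1/PS0)
  ✓ 0x3DE29  — 4 lookups
#2 VA=0xE0483815E9A (r,kernel):
  lvl0: tbl 0x21, slot 28 ⇒ 0x3E007 (P1/RW1/US1/PS0)
  lvl1: tbl 0x3E, slot 18 ⇒ 0x40007 (P1/RW1/US1/PS0)
  lvl2: tbl 0x40, slot 28 ⇒ 0x42007 (P1/RW1/US1/PS0)
  lvl3: tbl 0x42, slot 21 ⇒ 0x46007 (P1/RW1/US1/PS0)
  ✓ 0x46E9A  — 4 lookups
#3 VA=0x804C0A13D30 (r,kernel):
  lvl0: tbl 0x21, slot 16 ⇒ 0x47007 (P1/RW1/US1/PS0)
  lvl1: tbl 0x47, slot 19 ⇒ 0x49007 (P1/RW1/US1/PS0)
  lvl2: tbl 0x49, slot 5 ⇒ 0x4B007 (P1/RW1/US1/PS0)
  lvl3: tbl 0x4B, slot 19 ⇒ 0x4E007 (P1/RW1/US1/PS0)
  ✓ 0x4ED30  — 4 lookups
#4 VA=0xC0102A02C15 (r,kernel):
  lvl0: tbl 0x21, slot 24 ⇒ 0x51007 (P1/RW1/US1/PS0)
  lvl1: tbl 0x51, slot 4 ⇒ 0x54007 (P1/RW1/US1/PS0)
  lvl2: tbl 0x54, slot 21 ⇒ 0x58007 (P1/RW1/US1/PS0)
  lvl3: tbl 0x58, slot 2 ⇒ 0x59007 (P1/RW1/US1/PS0)
  ✓ 0x59C15  — 4 lookups
#5 VA=0xB04C24196B9 (r,kernel):
  lvl0: tbl 0x21, slot 22 ⇒ 0x5D007 (P1/RW1/US1/PS0)
  lvl1: tbl 0x5D, slot 19 ⇒ 0x5E007 (P1/RW1/US1/PS0)
  lvl2: tbl 0x5E, slot 18 ⇒ 0x61007 (P1/RW1/US1/PS0)
  lvl3: tbl 0x61, slot 25 ⇒ 0x63000 (P0/RW0/US0/PS0)
  ✗ PAGE_NOT_PRESENT  [4 reads]

TLB: [["0xB8283816", "0x2F"], ["0x70181C1A", "0x3D"], ["0xE0483815", "0x46"], ["0x804C0A13", "0x4E"], ["0xC0102A02", "0x59"]]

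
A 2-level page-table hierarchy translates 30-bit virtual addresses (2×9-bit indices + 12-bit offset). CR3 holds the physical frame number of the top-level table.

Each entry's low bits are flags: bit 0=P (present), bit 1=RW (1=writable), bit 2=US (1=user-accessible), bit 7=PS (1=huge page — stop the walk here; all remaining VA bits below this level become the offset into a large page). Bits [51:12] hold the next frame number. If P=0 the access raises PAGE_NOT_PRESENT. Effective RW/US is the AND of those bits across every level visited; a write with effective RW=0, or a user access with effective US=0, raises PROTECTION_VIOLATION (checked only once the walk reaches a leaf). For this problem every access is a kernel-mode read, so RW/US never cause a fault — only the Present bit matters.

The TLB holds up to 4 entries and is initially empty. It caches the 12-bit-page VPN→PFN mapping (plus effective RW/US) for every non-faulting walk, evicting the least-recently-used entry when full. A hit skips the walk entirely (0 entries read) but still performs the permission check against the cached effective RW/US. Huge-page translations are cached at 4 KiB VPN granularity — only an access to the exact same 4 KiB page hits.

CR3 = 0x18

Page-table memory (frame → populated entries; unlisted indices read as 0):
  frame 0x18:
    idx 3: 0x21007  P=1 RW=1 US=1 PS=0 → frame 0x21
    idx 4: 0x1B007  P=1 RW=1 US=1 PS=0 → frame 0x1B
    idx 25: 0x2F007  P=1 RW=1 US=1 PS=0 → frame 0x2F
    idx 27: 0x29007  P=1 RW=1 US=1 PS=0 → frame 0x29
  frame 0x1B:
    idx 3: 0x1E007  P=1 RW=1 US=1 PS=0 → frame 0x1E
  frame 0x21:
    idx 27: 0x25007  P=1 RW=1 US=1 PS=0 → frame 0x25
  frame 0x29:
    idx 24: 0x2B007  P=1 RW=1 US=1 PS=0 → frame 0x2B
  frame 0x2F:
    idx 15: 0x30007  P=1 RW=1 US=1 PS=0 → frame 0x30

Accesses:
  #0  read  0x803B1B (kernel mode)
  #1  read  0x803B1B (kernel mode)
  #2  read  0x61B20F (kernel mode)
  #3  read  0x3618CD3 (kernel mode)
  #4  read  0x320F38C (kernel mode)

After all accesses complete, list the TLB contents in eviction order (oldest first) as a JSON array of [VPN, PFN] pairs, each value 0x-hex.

Trace:
#0 VA=0x803B1B (r,kernel):
  L0 @0x18[4] → 0x1B007  P=1,RW=1,US=1,PS=0
  L1 @0x1B[3] → 0x1E007  P=1,RW=1,US=1,PS=0
  ✓ 0x1EB1B  — 2 lookups
#1 VA=0x803B1B (r,kernel):
  TLB hit vpn=0x803 → PA=0x1EB1B
#2 VA=0x61B20F (r,kernel):
  L0 @0x18[3] → 0x21007  P=1,RW=1,US=1,PS=0
  L1 @0x21[27] → 0x25007  P=1,RW=1,US=1,PS=0
  ✓ 0x2520F  — 2 lookups
#3 VA=0x3618CD3 (r,kernel):
  L0 @0x18[27] → 0x29007  P=1,RW=1,US=1,PS=0
  L1 @0x29[24] → 0x2B007  P=1,RW=1,US=1,PS=0
  ✓ 0x2BCD3  — 2 lookups
#4 VA=0x320F38C (r,kernel):
  L0 @0x18[25] → 0x2F007  P=1,RW=1,US=1,PS=0
  L1 @0x2F[15] → 0x30007  P=1,RW=1,US=1,PS=0
  ✓ 0x3038C  — 2 lookups

TLB: [["0x803", "0x1E"], ["0x61B", "0x25"], ["0x3618", "0x2B"], ["0x320F", "0x30"]]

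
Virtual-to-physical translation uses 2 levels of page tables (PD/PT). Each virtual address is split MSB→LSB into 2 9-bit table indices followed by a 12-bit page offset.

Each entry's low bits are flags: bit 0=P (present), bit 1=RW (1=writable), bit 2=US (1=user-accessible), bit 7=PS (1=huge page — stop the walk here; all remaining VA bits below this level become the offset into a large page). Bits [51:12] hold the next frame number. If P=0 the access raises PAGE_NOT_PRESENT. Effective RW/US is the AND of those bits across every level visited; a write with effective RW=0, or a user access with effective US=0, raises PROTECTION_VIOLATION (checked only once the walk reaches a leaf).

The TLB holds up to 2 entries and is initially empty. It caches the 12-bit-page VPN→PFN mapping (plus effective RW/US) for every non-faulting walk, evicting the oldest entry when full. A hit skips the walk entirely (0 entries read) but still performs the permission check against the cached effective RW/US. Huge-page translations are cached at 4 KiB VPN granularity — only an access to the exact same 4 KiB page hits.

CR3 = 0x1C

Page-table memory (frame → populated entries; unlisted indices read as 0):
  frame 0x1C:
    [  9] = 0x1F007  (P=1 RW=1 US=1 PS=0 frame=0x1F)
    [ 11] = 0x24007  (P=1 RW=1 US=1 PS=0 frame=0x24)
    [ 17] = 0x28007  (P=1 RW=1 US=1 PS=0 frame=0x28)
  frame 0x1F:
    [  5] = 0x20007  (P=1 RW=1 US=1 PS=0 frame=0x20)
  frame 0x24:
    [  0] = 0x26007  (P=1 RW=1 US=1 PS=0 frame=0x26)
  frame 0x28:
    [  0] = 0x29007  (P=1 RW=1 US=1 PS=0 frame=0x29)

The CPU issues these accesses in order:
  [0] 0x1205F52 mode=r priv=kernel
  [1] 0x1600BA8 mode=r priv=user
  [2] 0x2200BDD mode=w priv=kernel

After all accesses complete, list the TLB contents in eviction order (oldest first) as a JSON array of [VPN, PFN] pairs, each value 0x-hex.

Per-access translation:
#0 VA=0x1205F52 (r,kernel):
  L0 @0x1C[9] → 0x1F007  P=1,RW=1,US=1,PS=0
  L1 @0x1F[5] → 0x20007  P=1,RW=1,US=1,PS=0
  ⇒ phys 0x20F52  [2 reads]
#1 VA=0x1600BA8 (r,user):
  L0 @0x1C[11] → 0x24007  P=1,RW=1,US=1,PS=0
  L1 @0x24[0] → 0x26007  P=1,RW=1,US=1,PS=0
  ⇒ phys 0x26BA8  [2 reads]
#2 VA=0x2200BDD (w,kernel):
  L0 @0x1C[17] → 0x28007  P=1,RW=1,US=1,PS=0
  L1 @0x28[0] → 0x29007  P=1,RW=1,US=1,PS=0
  ⇒ phys 0x29BDD  [2 reads]

TLB: [["0x1600", "0x26"], ["0x2200", "0x29"]]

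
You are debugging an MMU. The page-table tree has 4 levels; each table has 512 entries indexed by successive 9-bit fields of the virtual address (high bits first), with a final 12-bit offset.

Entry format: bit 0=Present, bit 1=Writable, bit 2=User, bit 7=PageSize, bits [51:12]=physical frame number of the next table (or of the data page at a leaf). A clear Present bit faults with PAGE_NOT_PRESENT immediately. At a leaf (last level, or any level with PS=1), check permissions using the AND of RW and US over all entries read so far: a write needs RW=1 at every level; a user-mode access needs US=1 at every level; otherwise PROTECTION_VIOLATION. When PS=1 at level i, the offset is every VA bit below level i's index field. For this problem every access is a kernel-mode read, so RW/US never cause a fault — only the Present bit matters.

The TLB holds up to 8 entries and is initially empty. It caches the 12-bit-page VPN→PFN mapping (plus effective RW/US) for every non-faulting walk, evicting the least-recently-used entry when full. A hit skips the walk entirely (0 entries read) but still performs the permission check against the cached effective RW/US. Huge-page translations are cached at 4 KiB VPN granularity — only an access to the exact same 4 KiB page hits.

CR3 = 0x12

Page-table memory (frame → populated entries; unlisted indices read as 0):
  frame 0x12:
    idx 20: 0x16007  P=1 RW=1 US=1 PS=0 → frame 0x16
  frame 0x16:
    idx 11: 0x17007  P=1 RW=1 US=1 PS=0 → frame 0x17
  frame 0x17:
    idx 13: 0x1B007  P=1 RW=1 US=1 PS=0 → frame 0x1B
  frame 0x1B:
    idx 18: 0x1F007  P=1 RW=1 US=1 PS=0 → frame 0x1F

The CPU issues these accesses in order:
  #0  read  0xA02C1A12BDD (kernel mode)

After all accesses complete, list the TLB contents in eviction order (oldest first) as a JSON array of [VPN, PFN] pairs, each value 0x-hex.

Trace:
#0 VA=0xA02C1A12BDD (r,kernel):
  [0] read 0x12 idx=20: raw=0x16007 flags P=1 W=1 U=1 S=0
  [1] read 0x16 idx=11: raw=0x17007 flags P=1 W=1 U=1 S=0
  [2] read 0x17 idx=13: raw=0x1B007 flags P=1 W=1 U=1 S=0
  [3] read 0x1B idx=18: raw=0x1F007 flags P=1 W=1 U=1 S=0
  ⇒ phys 0x1FBDD  [4 reads]

TLB: [["0xA02C1A12", "0x1F"]]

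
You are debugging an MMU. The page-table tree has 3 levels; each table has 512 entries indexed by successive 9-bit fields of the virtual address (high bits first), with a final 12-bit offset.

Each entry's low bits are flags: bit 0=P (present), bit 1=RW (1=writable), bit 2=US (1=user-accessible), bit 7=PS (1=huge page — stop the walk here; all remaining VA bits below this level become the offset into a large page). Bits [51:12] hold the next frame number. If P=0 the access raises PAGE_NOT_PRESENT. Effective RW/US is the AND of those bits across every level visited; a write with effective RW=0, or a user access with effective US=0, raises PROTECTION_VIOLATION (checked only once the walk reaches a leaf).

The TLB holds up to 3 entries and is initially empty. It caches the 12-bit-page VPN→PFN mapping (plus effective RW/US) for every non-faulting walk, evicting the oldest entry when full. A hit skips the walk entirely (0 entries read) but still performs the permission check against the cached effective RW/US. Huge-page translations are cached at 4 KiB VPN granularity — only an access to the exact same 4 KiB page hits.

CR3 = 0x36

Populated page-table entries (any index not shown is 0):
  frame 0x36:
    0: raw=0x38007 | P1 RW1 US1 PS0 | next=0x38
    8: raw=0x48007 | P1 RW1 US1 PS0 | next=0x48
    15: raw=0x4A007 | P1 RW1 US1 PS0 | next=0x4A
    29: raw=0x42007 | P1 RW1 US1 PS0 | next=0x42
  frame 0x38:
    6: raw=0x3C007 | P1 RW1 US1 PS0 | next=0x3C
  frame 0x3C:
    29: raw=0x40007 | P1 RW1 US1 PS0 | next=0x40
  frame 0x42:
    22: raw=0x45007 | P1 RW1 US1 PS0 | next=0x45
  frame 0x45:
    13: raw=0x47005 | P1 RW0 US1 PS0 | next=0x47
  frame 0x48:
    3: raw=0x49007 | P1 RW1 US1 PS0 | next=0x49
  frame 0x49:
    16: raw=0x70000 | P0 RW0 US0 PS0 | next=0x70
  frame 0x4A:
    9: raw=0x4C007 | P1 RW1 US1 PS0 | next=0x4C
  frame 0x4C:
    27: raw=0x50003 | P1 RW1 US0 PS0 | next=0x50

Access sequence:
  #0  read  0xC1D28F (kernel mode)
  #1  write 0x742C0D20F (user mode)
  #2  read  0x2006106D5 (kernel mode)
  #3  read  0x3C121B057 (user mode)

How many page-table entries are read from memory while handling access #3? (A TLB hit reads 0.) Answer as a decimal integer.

Trace:
#0 VA=0xC1D28F (r,kernel):
  L0: frame=0x36 idx=0 entry=0x38007 [P=1 RW=1 US=1 PS=0]
  L1: frame=0x38 idx=6 entry=0x3C007 [P=1 RW=1 US=1 PS=0]
  L2: frame=0x3C idx=29 entry=0x40007 [P=1 RW=1 US=1 PS=0]
  ⇒ phys 0x4028F  [3 reads]
#1 VA=0x742C0D20F (w,user):
  L0: frame=0x36 idx=29 entry=0x42007 [P=1 RW=1 US=1 PS=0]
  L1: frame=0x42 idx=22 entry=0x45007 [P=1 RW=1 US=1 PS=0]
  L2: frame=0x45 idx=13 entry=0x47005 [P=1 RW=0 US=1 PS=0]
  ✗ PROTECTION_VIOLATION  [3 reads]
#2 VA=0x2006106D5 (r,kernel):
  L0: frame=0x36 idx=8 entry=0x48007 [P=1 RW=1 US=1 PS=0]
  L1: frame=0x48 idx=3 entry=0x49007 [P=1 RW=1 US=1 PS=0]
  L2: frame=0x49 idx=16 entry=0x70000 [P=0 RW=0 US=0 PS=0]
  ✗ PAGE_NOT_PRESENT  [3 reads]
#3 VA=0x3C121B057 (r,user):
  L0: frame=0x36 idx=15 entry=0x4A007 [P=1 RW=1 US=1 PS=0]
  L1: frame=0x4A idx=9 entry=0x4C007 [P=1 RW=1 US=1 PS=0]
  L2: frame=0x4C idx=27 entry=0x50003 [P=1 RW=1 US=0 PS=0]
  ✗ PROTECTION_VIOLATION  [3 reads]

Entries read for #3: 3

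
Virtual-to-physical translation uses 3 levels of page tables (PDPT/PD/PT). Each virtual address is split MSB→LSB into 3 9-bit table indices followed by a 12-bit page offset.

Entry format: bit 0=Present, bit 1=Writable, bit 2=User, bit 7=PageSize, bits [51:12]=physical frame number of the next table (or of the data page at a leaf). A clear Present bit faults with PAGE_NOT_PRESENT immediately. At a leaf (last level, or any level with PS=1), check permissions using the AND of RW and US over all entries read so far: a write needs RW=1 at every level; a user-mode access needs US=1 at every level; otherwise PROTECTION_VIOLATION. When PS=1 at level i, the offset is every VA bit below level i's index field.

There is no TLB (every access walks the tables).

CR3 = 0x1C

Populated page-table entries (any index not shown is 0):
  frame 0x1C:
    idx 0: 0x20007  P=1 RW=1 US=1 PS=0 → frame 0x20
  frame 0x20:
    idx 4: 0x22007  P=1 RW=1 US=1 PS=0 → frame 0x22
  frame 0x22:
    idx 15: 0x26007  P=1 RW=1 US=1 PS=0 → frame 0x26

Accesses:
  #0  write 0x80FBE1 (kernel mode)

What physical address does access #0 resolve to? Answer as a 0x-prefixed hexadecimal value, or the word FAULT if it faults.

Trace:
#0 VA=0x80FBE1 (w,kernel):
  [0] read 0x1C idx=0: raw=0x20007 flags P=1 W=1 U=1 S=0
  [1] read 0x20 idx=4: raw=0x22007 flags P=1 W=1 U=1 S=0
  [2] read 0x22 idx=15: raw=0x26007 flags P=1 W=1 U=1 S=0
  ⇒ phys 0x26BE1  [3 reads]

Access #0 PA: 0x26BE1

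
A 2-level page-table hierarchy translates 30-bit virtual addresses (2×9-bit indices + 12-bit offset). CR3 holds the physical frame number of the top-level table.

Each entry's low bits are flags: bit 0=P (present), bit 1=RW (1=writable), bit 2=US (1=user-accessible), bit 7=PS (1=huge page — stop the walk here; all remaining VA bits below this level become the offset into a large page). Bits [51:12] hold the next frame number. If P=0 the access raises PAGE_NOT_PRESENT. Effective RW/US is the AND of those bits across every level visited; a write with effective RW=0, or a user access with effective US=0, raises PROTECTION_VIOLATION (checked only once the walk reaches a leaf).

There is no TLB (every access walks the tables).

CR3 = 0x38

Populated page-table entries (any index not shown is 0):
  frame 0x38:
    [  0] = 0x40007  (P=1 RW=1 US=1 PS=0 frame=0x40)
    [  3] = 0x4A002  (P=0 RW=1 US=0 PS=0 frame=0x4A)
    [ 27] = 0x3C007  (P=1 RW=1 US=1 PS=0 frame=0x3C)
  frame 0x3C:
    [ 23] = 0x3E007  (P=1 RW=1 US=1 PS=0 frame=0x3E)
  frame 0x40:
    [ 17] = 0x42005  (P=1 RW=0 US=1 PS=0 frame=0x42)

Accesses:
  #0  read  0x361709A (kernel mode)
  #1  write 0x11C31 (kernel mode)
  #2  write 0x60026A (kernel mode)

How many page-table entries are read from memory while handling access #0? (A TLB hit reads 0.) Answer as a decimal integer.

Walk each access:
#0 VA=0x361709A (r,kernel):
  [0] read 0x38 idx=27: raw=0x3C007 flags P=1 W=1 U=1 S=0
  [1] read 0x3C idx=23: raw=0x3E007 flags P=1 W=1 U=1 S=0
  ✓ 0x3E09A  — 2 lookups
#1 VA=0x11C31 (w,kernel):
  [0] read 0x38 idx=0: raw=0x40007 flags P=1 W=1 U=1 S=0
  [1] read 0x40 idx=17: raw=0x42005 flags P=1 W=0 U=1 S=0
  ✗ PROTECTION_VIOLATION  [2 reads]
#2 VA=0x60026A (w,kernel):
  [0] read 0x38 idx=3: raw=0x4A002 flags P=0 W=1 U=0 S=0
  ✗ PAGE_NOT_PRESENT  [1 reads]

Entries read for #0: 2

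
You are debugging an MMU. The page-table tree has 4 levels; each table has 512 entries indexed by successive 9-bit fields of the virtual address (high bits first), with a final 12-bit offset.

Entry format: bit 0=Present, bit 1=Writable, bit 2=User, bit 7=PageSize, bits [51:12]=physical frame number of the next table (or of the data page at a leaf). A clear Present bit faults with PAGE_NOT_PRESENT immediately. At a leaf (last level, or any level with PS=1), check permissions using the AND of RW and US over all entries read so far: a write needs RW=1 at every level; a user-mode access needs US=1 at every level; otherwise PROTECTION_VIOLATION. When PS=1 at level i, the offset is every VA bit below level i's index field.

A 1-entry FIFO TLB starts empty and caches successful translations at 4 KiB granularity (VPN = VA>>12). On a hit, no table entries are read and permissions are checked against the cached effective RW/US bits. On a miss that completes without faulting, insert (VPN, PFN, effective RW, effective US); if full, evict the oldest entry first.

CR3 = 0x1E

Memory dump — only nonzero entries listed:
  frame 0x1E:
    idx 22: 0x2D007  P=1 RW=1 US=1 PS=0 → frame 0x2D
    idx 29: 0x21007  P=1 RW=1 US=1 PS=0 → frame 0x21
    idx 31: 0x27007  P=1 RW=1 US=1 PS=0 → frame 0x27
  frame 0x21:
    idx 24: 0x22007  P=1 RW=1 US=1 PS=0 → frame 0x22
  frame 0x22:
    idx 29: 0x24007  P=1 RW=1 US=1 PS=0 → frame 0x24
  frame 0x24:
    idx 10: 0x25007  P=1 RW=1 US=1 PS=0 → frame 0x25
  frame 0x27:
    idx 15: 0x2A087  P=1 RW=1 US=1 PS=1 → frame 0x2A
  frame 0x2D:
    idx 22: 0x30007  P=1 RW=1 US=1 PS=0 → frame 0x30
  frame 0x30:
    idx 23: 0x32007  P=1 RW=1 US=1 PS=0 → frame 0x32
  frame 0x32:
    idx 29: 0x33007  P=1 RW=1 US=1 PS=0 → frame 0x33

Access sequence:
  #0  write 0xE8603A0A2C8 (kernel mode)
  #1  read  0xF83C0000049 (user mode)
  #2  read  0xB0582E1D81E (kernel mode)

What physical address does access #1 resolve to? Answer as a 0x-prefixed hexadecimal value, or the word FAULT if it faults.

Walk each access:
#0 VA=0xE8603A0A2C8 (w,kernel):
  lvl0: tbl 0x1E, slot 29 ⇒ 0x21007 (P1/RW1/US1/PS0)
  lvl1: tbl 0x21, slot 24 ⇒ 0x22007 (P1/RW1/US1/PS0)
  lvl2: tbl 0x22, slot 29 ⇒ 0x24007 (P1/RW1/US1/PS0)
  lvl3: tbl 0x24, slot 10 ⇒ 0x25007 (P1/RW1/US1/PS0)
  ⇒ phys 0x252C8  [4 reads]
#1 VA=0xF83C0000049 (r,user):
  lvl0: tbl 0x1E, slot 31 ⇒ 0x27007 (P1/RW1/US1/PS0)
  lvl1: tbl 0x27, slot 15 ⇒ 0x2A087 (P1/RW1/US1/PS1)
  ⇒ phys 0x2A049 (huge @L1)  [2 reads]
#2 VA=0xB0582E1D81E (r,kernel):
  lvl0: tbl 0x1E, slot 22 ⇒ 0x2D007 (P1/RW1/US1/PS0)
  lvl1: tbl 0x2D, slot 22 ⇒ 0x30007 (P1/RW1/US1/PS0)
  lvl2: tbl 0x30, slot 23 ⇒ 0x32007 (P1/RW1/US1/PS0)
  lvl3: tbl 0x32, slot 29 ⇒ 0x33007 (P1/RW1/US1/PS0)
  ⇒ phys 0x3381E  [4 reads]

Access #1 PA: 0x2A049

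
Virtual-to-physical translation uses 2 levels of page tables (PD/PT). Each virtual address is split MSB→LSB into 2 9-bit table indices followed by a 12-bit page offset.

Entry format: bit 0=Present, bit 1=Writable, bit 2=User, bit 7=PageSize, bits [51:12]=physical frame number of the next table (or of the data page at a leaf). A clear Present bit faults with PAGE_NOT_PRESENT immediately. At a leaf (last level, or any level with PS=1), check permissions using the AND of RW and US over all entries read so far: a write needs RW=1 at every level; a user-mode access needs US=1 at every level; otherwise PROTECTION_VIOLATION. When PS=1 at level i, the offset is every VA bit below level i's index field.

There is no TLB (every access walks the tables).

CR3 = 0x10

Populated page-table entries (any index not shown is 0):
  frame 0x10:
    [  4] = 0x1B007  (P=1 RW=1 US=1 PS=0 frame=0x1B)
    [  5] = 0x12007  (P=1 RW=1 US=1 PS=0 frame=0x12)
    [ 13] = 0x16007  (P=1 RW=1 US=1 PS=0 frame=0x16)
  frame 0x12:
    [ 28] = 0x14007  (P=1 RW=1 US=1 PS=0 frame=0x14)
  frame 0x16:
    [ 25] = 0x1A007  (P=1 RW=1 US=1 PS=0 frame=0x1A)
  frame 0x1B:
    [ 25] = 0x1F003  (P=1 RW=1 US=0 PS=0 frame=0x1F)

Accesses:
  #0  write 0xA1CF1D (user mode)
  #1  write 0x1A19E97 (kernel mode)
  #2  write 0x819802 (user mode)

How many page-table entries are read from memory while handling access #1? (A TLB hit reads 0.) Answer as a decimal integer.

Trace:
#0 VA=0xA1CF1D (w,user):
  L0: frame=0x10 idx=5 entry=0x12007 [P=1 RW=1 US=1 PS=0]
  L1: frame=0x12 idx=28 entry=0x14007 [P=1 RW=1 US=1 PS=0]
  ✓ 0x14F1D  — 2 lookups
#1 VA=0x1A19E97 (w,kernel):
  L0: frame=0x10 idx=13 entry=0x16007 [P=1 RW=1 US=1 PS=0]
  L1: frame=0x16 idx=25 entry=0x1A007 [P=1 RW=1 US=1 PS=0]
  ✓ 0x1AE97  — 2 lookups
#2 VA=0x819802 (w,user):
  L0: frame=0x10 idx=4 entry=0x1B007 [P=1 RW=1 US=1 PS=0]
  L1: frame=0x1B idx=25 entry=0x1F003 [P=1 RW=1 US=0 PS=0]
  ✗ PROTECTION_VIOLATION  [2 reads]

Entries read for #1: 2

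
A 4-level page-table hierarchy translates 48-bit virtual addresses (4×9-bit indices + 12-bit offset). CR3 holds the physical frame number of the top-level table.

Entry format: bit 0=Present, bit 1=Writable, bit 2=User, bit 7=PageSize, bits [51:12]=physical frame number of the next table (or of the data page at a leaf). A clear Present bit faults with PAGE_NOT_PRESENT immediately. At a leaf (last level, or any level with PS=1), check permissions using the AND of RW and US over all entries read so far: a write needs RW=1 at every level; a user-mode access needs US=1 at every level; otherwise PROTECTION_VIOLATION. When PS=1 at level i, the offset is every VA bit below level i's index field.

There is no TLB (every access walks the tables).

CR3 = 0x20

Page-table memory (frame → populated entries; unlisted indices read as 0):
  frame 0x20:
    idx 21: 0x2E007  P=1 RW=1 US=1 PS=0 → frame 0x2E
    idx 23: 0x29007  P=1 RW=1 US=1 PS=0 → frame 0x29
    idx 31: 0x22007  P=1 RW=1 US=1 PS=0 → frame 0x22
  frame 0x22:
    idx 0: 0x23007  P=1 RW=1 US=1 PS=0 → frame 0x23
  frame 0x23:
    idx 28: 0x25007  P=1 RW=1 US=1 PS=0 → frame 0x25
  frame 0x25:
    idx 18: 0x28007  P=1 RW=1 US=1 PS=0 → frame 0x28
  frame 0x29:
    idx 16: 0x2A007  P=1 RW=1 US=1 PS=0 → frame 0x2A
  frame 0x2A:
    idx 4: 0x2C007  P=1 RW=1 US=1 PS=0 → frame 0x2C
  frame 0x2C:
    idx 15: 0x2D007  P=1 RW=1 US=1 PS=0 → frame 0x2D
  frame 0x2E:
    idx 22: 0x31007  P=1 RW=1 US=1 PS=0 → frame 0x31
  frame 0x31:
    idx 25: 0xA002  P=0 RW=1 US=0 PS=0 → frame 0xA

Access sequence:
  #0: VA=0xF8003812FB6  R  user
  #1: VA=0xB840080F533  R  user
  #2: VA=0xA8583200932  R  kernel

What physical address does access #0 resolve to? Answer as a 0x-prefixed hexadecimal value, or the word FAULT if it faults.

Walk each access:
#0 VA=0xF8003812FB6 (r,user):
  L0: frame=0x20 idx=31 entry=0x22007 [P=1 RW=1 US=1 PS=0]
  L1: frame=0x22 idx=0 entry=0x23007 [P=1 RW=1 US=1 PS=0]
  L2: frame=0x23 idx=28 entry=0x25007 [P=1 RW=1 US=1 PS=0]
  L3: frame=0x25 idx=18 entry=0x28007 [P=1 RW=1 US=1 PS=0]
  → PA=0x28FB6  (4 entries read)
#1 VA=0xB840080F533 (r,user):
  L0: frame=0x20 idx=23 entry=0x29007 [P=1 RW=1 US=1 PS=0]
  L1: frame=0x29 idx=16 entry=0x2A007 [P=1 RW=1 US=1 PS=0]
  L2: frame=0x2A idx=4 entry=0x2C007 [P=1 RW=1 US=1 PS=0]
  L3: frame=0x2C idx=15 entry=0x2D007 [P=1 RW=1 US=1 PS=0]
  → PA=0x2D533  (4 entries read)
#2 VA=0xA8583200932 (r,kernel):
  L0: frame=0x20 idx=21 entry=0x2E007 [P=1 RW=1 US=1 PS=0]
  L1: frame=0x2E idx=22 entry=0x31007 [P=1 RW=1 US=1 PS=0]
  L2: frame=0x31 idx=25 entry=0xA002 [P=0 RW=1 US=0 PS=0]
  ✗ PAGE_NOT_PRESENT  [3 reads]

Access #0 PA: 0x28FB6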